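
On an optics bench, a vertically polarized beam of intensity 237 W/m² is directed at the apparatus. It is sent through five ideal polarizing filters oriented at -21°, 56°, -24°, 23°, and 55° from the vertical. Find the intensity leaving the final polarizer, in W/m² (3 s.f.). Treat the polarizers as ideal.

I ≈ 0.105 W/m²

I₁ = 237 W/m² · cos²(21°) = 206.6 W/m².
I₂ = I₁ · cos²(77°) = 206.6 · 0.0506 = 10.45 W/m².
I₃ = I₂ · cos²(80°) = 10.45 · 0.03015 = 0.3152 W/m².
I₄ = I₃ · cos²(47°) = 0.3152 · 0.4651 = 0.1466 W/m².
I₅ = I₄ · cos²(32°) = 0.1466 · 0.7192 = 0.1054 W/m².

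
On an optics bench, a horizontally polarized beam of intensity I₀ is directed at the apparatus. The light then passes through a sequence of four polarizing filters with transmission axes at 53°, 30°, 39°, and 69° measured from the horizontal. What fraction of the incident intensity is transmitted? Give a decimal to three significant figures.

≈ 0.225 I₀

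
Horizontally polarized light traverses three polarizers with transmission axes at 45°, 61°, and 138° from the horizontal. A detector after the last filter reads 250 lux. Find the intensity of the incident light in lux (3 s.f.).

I₀ ≈ 1.07e4 lux

By Malus's law, I₁ = I₀ cos²(45° − 0°) = I₀ cos²(45°) = 0.5 I₀.
I₂ = I₁ cos²(61° − 45°) = 0.5 I₀ · cos²(16°) = 0.462 I₀.
I₃ = I₂ cos²(138° − 61°) = 0.462 I₀ · cos²(77°) = 0.02338 I₀.
So 250 lux = 0.02338 I₀, giving I₀ = 250/0.02338 = 1.069e+04 lux.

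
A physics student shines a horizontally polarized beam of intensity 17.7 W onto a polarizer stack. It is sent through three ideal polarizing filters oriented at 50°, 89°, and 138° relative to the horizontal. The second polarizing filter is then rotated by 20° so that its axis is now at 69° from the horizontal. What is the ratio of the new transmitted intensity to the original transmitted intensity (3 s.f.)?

I_new/I_old ≈ 0.442

Before rotation:
I₁ = I₀ cos²(50° − 0°) = I₀ cos²(50°) = 0.4132 I₀.
I₂ = I₁ cos²(89° − 50°) = 0.4132 I₀ · cos²(39°) = 0.2495 I₀.
I₃ = I₂ cos²(138° − 89°) = 0.2495 I₀ · cos²(49°) = 0.1074 I₀.
After rotation:
I₁ = I₀ cos²(50° − 0°) = I₀ cos²(50°) = 0.4132 I₀.
I₂ = I₁ cos²(69° − 50°) = 0.4132 I₀ · cos²(19°) = 0.3694 I₀.
I₃ = I₂ cos²(138° − 69°) = 0.3694 I₀ · cos²(69°) = 0.04744 I₀.
Ratio = 0.04744 / 0.1074 = 0.4417.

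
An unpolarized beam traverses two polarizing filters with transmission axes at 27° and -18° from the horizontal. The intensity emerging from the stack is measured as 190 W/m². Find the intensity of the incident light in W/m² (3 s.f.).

I₀ ≈ 760 W/m²

Unpolarized light through the first polarizer → I₁ = ½ I₀, now polarized at 27°.
I₂ = I₁ cos²(-18° − 27°) = 0.5 I₀ · cos²(45°) = 0.25 I₀.
So 190 W/m² = 0.25 I₀, giving I₀ = 190/0.25 = 760 W/m².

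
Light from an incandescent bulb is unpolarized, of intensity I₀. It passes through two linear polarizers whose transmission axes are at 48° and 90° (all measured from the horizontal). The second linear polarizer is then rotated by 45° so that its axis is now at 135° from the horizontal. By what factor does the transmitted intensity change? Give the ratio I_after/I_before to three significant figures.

I_new/I_old ≈ 0.00496

Before rotation:
Unpolarized light through the first polarizer → I₁ = ½ I₀, now polarized at 48°.
I₂ = I₁ cos²(90° − 48°) = 0.5 I₀ · cos²(42°) = 0.2761 I₀.
After rotation:
Unpolarized light through the first polarizer → I₁ = ½ I₀, now polarized at 48°.
I₂ = I₁ cos²(135° − 48°) = 0.5 I₀ · cos²(87°) = 0.00137 I₀.
Ratio = 0.00137 / 0.2761 = 0.00496.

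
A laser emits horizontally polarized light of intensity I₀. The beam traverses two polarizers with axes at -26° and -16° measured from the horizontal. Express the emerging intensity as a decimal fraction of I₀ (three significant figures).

I₁ = I₀ cos²(-26° − 0°) = I₀ cos²(26°) = 0.8078 I₀.
I₂ = I₁ cos²(-16° + 26°) = 0.8078 I₀ · cos²(10°) = 0.7835 I₀.
Transmitted fraction = 0.7835.

≈ 0.783 I₀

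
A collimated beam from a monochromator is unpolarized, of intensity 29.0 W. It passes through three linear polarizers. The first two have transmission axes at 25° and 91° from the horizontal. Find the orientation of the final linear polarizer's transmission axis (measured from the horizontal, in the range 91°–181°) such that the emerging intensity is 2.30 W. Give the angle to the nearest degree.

Unpolarized light through the first polarizer → I₁ = ½ I₀, now polarized at 25°.
I₂ = I₁ cos²(91° − 25°) = 0.5 I₀ · cos²(66°) = 0.08272 I₀.
Target fraction: 2.30 / 29.0 W = 0.07931 of I₀.
Need I₃/I₀ = 0.07931, so cos²(θ − 91°) = 0.07931 / 0.08272 = 0.9588.
θ − 91° = arccos(√0.9588) = 11.7°, giving θ ≈ 91 + 11.7 = 102.7°.

θ ≈ 103°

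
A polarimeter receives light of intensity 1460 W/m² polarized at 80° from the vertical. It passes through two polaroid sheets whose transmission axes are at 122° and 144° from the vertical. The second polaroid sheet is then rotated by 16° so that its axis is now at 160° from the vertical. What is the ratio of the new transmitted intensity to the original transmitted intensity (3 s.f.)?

Before rotation:
By Malus's law, I₁ = I₀ cos²(122° − 80°) = I₀ cos²(42°) = 0.5523 I₀.
I₂ = I₁ cos²(144° − 122°) = 0.5523 I₀ · cos²(22°) = 0.4748 I₀.
After rotation:
I₁ = I₀ cos²(122° − 80°) = I₀ cos²(42°) = 0.5523 I₀.
I₂ = I₁ cos²(160° − 122°) = 0.5523 I₀ · cos²(38°) = 0.3429 I₀.
Ratio = 0.3429 / 0.4748 = 0.7223.

I_new/I_old ≈ 0.722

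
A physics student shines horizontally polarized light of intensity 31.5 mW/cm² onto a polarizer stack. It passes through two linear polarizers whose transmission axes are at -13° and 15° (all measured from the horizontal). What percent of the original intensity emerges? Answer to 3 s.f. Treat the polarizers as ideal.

By Malus's law, I₁ = 31.5 mW/cm² · cos²(13°) = 29.91 mW/cm².
I₂ = I₁ · cos²(28°) = 29.91 · 0.7796 = 23.31 mW/cm².
That is 74.01% of the incident intensity.

≈ 74.0%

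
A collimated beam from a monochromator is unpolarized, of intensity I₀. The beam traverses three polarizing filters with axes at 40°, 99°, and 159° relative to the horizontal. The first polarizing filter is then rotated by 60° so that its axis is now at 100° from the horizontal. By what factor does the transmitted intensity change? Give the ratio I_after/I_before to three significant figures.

Before rotation:
Unpolarized light through the first polarizer → I₁ = ½ I₀, now polarized at 40°.
I₂ = I₁ cos²(99° − 40°) = 0.5 I₀ · cos²(59°) = 0.1326 I₀.
I₃ = I₂ cos²(159° − 99°) = 0.1326 I₀ · cos²(60°) = 0.03316 I₀.
After rotation:
Unpolarized light through the first polarizer → I₁ = ½ I₀, now polarized at 100°.
I₂ = I₁ cos²(99° − 100°) = 0.5 I₀ · cos²(1°) = 0.4998 I₀.
I₃ = I₂ cos²(159° − 99°) = 0.4998 I₀ · cos²(60°) = 0.125 I₀.
Ratio = 0.125 / 0.03316 = 3.769.

I_new/I_old ≈ 3.77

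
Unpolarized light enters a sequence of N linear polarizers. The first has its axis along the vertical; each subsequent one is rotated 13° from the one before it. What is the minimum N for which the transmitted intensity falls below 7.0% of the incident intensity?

First polarizer halves the unpolarized light: factor 1/2.
Each further stage multiplies by cos²(13°) = 0.9494.
After N polarizers: T = 0.5·0.9494^(N−1). Require T < 0.070 ⇒ N−1 > ln(0.070/0.5)/ln(0.9494) = 37.86, so N−1 ≥ 38 and N = 39.
Check: N=39 gives T = 0.0695 < 0.070; N=38 gives T = 0.07321.

N = 39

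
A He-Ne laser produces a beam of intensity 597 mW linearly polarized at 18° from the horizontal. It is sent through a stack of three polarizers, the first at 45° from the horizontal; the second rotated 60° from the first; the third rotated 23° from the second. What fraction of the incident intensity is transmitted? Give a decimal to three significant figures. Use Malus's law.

By Malus's law, I₁ = 597 mW · cos²(27°) = 474 mW.
I₂ = I₁ · cos²(60°) = 474 · 0.25 = 118.5 mW.
I₃ = I₂ · cos²(23°) = 118.5 · 0.8473 = 100.4 mW.
Transmitted fraction = 0.1682.

I/I₀ ≈ 0.168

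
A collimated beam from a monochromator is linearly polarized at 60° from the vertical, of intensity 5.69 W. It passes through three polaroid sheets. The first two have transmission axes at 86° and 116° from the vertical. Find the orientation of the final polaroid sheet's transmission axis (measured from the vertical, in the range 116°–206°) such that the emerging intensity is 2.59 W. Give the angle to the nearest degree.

θ ≈ 146°

I₁ = I₀ cos²(86° − 60°) = I₀ cos²(26°) = 0.8078 I₀.
I₂ = I₁ cos²(116° − 86°) = 0.8078 I₀ · cos²(30°) = 0.6059 I₀.
Target fraction: 2.59 / 5.69 W = 0.4552 of I₀.
Need I₃/I₀ = 0.4552, so cos²(θ − 116°) = 0.4552 / 0.6059 = 0.7513.
θ − 116° = arccos(√0.7513) = 29.9°, giving θ ≈ 116 + 29.9 = 145.9°.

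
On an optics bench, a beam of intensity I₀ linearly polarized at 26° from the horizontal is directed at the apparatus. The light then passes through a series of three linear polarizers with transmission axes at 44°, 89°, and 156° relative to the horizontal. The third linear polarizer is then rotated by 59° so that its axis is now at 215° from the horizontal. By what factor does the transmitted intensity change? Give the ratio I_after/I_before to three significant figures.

I_new/I_old ≈ 2.26

Before rotation:
By Malus's law, I₁ = I₀ cos²(44° − 26°) = I₀ cos²(18°) = 0.9045 I₀.
I₂ = I₁ cos²(89° − 44°) = 0.9045 I₀ · cos²(45°) = 0.4523 I₀.
I₃ = I₂ cos²(156° − 89°) = 0.4523 I₀ · cos²(67°) = 0.06905 I₀.
After rotation:
I₁ = I₀ cos²(44° − 26°) = I₀ cos²(18°) = 0.9045 I₀.
I₂ = I₁ cos²(89° − 44°) = 0.9045 I₀ · cos²(45°) = 0.4523 I₀.
Angle between axes 2 and 3: 54°. I₃ = 0.4523 I₀ · cos²(54°) = 0.1563 I₀.
Ratio = 0.1563 / 0.06905 = 2.263.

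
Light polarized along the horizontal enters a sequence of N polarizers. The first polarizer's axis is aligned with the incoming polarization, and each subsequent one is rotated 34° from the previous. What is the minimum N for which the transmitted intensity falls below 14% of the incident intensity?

N = 7

First polarizer is aligned with the polarization: full transmission.
Each further stage multiplies by cos²(34°) = 0.6873.
After N polarizers: T = 0.6873^(N−1). Require T < 0.14 ⇒ N−1 > ln(0.14)/ln(0.6873) = 5.24, so N−1 ≥ 6 and N = 7.
Check: N=7 gives T = 0.1054 < 0.14; N=6 gives T = 0.1534.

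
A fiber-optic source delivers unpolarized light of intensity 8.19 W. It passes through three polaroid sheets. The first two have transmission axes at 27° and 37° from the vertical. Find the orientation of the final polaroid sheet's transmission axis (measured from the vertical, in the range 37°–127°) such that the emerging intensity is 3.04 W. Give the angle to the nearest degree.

θ ≈ 66°

Unpolarized light through the first polarizer → I₁ = ½ I₀, now polarized at 27°.
I₂ = I₁ cos²(37° − 27°) = 0.5 I₀ · cos²(10°) = 0.4849 I₀.
Target fraction: 3.04 / 8.19 W = 0.3712 of I₀.
Need I₃/I₀ = 0.3712, so cos²(θ − 37°) = 0.3712 / 0.4849 = 0.7654.
θ − 37° = arccos(√0.7654) = 29.0°, giving θ ≈ 37 + 29.0 = 66.0°.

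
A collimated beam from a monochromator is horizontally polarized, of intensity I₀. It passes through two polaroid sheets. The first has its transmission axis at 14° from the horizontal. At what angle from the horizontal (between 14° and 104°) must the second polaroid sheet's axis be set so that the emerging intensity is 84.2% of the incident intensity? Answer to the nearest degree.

I₁ = I₀ cos²(14° − 0°) = I₀ cos²(14°) = 0.9415 I₀.
Need I₂/I₀ = 0.842, so cos²(θ − 14°) = 0.842 / 0.9415 = 0.8943.
θ − 14° = arccos(√0.8943) = 19.0°, giving θ ≈ 14 + 19.0 = 33.0°.

θ ≈ 33°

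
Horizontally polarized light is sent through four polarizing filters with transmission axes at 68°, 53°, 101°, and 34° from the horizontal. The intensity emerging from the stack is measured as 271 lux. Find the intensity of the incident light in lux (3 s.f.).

By Malus's law, I₁ = I₀ cos²(68° − 0°) = I₀ cos²(68°) = 0.1403 I₀.
I₂ = I₁ cos²(53° − 68°) = 0.1403 I₀ · cos²(15°) = 0.1309 I₀.
I₃ = I₂ cos²(101° − 53°) = 0.1309 I₀ · cos²(48°) = 0.05862 I₀.
I₄ = I₃ cos²(34° − 101°) = 0.05862 I₀ · cos²(67°) = 0.00895 I₀.
So 271 lux = 0.00895 I₀, giving I₀ = 271/0.00895 = 3.028e+04 lux.

I₀ ≈ 3.03e4 lux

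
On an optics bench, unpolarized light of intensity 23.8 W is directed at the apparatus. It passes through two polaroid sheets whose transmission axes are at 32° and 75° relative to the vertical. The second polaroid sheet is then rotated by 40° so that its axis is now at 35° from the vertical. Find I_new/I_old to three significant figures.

I_new/I_old ≈ 1.86

Before rotation:
Unpolarized light through the first polarizer → I₁ = ½ I₀, now polarized at 32°.
I₂ = I₁ cos²(75° − 32°) = 0.5 I₀ · cos²(43°) = 0.2674 I₀.
After rotation:
Unpolarized light through the first polarizer → I₁ = ½ I₀, now polarized at 32°.
I₂ = I₁ cos²(35° − 32°) = 0.5 I₀ · cos²(3°) = 0.4986 I₀.
Ratio = 0.4986 / 0.2674 = 1.864.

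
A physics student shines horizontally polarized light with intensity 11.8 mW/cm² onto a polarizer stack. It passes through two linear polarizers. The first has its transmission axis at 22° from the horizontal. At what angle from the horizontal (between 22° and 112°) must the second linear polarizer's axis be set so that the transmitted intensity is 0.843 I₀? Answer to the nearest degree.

θ ≈ 30°

By Malus's law, I₁ = I₀ cos²(22° − 0°) = I₀ cos²(22°) = 0.8597 I₀.
Need I₂/I₀ = 0.843, so cos²(θ − 22°) = 0.843 / 0.8597 = 0.9806.
θ − 22° = arccos(√0.9806) = 8.0°, giving θ ≈ 22 + 8.0 = 30.0°.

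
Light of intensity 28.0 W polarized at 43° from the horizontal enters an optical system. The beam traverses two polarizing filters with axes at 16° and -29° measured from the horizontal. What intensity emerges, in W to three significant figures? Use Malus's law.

By Malus's law, I₁ = 28.0 W · cos²(27°) = 22.23 W.
I₂ = I₁ · cos²(45°) = 22.23 · 0.5 = 11.11 W.

I ≈ 11.1 W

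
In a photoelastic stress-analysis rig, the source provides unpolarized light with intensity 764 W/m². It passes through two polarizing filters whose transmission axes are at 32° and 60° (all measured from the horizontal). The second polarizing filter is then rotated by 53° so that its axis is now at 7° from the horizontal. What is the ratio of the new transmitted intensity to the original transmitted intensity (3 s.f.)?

Before rotation:
Unpolarized light through the first polarizer → I₁ = ½ I₀, now polarized at 32°.
I₂ = I₁ cos²(60° − 32°) = 0.5 I₀ · cos²(28°) = 0.3898 I₀.
After rotation:
Unpolarized light through the first polarizer → I₁ = ½ I₀, now polarized at 32°.
I₂ = I₁ cos²(7° − 32°) = 0.5 I₀ · cos²(25°) = 0.4107 I₀.
Ratio = 0.4107 / 0.3898 = 1.054.

I_new/I_old ≈ 1.05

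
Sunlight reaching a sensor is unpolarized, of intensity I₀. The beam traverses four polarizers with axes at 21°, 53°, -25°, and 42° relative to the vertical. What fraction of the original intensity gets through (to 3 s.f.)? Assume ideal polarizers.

≈ 0.00237 I₀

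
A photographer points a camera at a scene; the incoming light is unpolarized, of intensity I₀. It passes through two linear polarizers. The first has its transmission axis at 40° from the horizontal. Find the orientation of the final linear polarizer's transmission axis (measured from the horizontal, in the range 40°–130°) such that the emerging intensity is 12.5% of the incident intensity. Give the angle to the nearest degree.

θ ≈ 100°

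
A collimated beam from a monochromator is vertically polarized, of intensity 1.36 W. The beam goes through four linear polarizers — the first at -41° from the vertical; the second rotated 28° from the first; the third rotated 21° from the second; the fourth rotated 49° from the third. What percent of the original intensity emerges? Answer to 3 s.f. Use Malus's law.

By Malus's law, I₁ = 1.36 W · cos²(41°) = 0.7746 W.
I₂ = I₁ · cos²(28°) = 0.7746 · 0.7796 = 0.6039 W.
I₃ = I₂ · cos²(21°) = 0.6039 · 0.8716 = 0.5263 W.
I₄ = I₃ · cos²(49°) = 0.5263 · 0.4304 = 0.2265 W.
That is 16.66% of the incident intensity.

≈ 16.7%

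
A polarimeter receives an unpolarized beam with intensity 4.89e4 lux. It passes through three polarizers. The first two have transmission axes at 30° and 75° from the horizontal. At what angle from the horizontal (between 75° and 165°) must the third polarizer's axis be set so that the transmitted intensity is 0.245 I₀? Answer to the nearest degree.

θ ≈ 83°

Unpolarized light through the first polarizer → I₁ = ½ I₀, now polarized at 30°.
I₂ = I₁ cos²(75° − 30°) = 0.5 I₀ · cos²(45°) = 0.25 I₀.
Need I₃/I₀ = 0.245, so cos²(θ − 75°) = 0.245 / 0.25 = 0.98.
θ − 75° = arccos(√0.98) = 8.1°, giving θ ≈ 75 + 8.1 = 83.1°.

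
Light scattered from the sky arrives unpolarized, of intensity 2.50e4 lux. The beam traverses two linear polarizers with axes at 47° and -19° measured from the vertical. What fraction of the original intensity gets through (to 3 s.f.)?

I/I₀ ≈ 0.0827

Unpolarized light through the first polarizer → I₁ = 2.50e4 lux/2 = 1.25e+04 lux, polarized at 47°.
I₂ = I₁ · cos²(66°) = 1.25e+04 · 0.1654 = 2068 lux.
Transmitted fraction = 0.08272.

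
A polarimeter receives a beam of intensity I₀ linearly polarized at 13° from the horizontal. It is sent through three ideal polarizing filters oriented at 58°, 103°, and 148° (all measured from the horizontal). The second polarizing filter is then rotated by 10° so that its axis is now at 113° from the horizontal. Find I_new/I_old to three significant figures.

Before rotation:
By Malus's law, I₁ = I₀ cos²(58° − 13°) = I₀ cos²(45°) = 0.5 I₀.
I₂ = I₁ cos²(103° − 58°) = 0.5 I₀ · cos²(45°) = 0.25 I₀.
I₃ = I₂ cos²(148° − 103°) = 0.25 I₀ · cos²(45°) = 0.125 I₀.
After rotation:
I₁ = I₀ cos²(58° − 13°) = I₀ cos²(45°) = 0.5 I₀.
I₂ = I₁ cos²(113° − 58°) = 0.5 I₀ · cos²(55°) = 0.1645 I₀.
I₃ = I₂ cos²(148° − 113°) = 0.1645 I₀ · cos²(35°) = 0.1104 I₀.
Ratio = 0.1104 / 0.125 = 0.883.

I_new/I_old ≈ 0.883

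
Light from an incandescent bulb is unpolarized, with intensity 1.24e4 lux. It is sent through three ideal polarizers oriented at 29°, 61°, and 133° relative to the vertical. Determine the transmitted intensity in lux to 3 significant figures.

Unpolarized light through the first polarizer → I₁ = 1.24e4 lux/2 = 6200 lux, polarized at 29°.
I₂ = I₁ · cos²(32°) = 6200 · 0.7192 = 4459 lux.
I₃ = I₂ · cos²(72°) = 4459 · 0.09549 = 425.8 lux.

I ≈ 426 lux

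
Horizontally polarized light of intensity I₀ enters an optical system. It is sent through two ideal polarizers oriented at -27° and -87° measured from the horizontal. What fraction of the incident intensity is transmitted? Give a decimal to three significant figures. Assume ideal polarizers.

≈ 0.198 I₀

I₁ = I₀ cos²(-27° − 0°) = I₀ cos²(27°) = 0.7939 I₀.
I₂ = I₁ cos²(-87° + 27°) = 0.7939 I₀ · cos²(60°) = 0.1985 I₀.
Transmitted fraction = 0.1985.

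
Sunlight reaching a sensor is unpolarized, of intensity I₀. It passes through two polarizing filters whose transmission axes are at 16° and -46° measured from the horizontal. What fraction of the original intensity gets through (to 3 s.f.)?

≈ 0.110 I₀

Unpolarized light through the first polarizer → I₁ = ½ I₀, now polarized at 16°.
I₂ = I₁ cos²(-46° − 16°) = 0.5 I₀ · cos²(62°) = 0.1102 I₀.
Transmitted fraction = 0.1102.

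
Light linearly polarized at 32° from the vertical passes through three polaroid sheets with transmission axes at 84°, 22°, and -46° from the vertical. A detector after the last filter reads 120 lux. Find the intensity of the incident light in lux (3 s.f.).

By Malus's law, I₁ = I₀ cos²(84° − 32°) = I₀ cos²(52°) = 0.379 I₀.
I₂ = I₁ cos²(22° − 84°) = 0.379 I₀ · cos²(62°) = 0.08354 I₀.
I₃ = I₂ cos²(-46° − 22°) = 0.08354 I₀ · cos²(68°) = 0.01172 I₀.
So 120 lux = 0.01172 I₀, giving I₀ = 120/0.01172 = 1.024e+04 lux.

I₀ ≈ 1.02e4 lux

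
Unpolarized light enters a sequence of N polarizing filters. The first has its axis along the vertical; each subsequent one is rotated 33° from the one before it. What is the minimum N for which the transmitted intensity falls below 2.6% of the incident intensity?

First polarizer halves the unpolarized light: factor 1/2.
Each further stage multiplies by cos²(33°) = 0.7034.
After N polarizers: T = 0.5·0.7034^(N−1). Require T < 0.026 ⇒ N−1 > ln(0.026/0.5)/ln(0.7034) = 8.40, so N−1 ≥ 9 and N = 10.
Check: N=10 gives T = 0.02107 < 0.026; N=9 gives T = 0.02995.

N = 10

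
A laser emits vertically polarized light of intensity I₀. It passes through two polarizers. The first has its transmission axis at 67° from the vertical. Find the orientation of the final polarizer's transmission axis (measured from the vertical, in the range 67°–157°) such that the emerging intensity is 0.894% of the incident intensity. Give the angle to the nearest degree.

θ ≈ 143°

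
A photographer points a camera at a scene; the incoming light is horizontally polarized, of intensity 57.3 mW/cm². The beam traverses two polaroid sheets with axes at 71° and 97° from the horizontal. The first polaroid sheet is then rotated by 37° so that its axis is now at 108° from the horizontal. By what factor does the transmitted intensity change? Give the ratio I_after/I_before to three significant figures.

I_new/I_old ≈ 1.07

Before rotation:
I₁ = I₀ cos²(71° − 0°) = I₀ cos²(71°) = 0.106 I₀.
I₂ = I₁ cos²(97° − 71°) = 0.106 I₀ · cos²(26°) = 0.08563 I₀.
After rotation:
I₁ = I₀ cos²(108° − 0°) = I₀ cos²(72°) = 0.09549 I₀.
I₂ = I₁ cos²(97° − 108°) = 0.09549 I₀ · cos²(11°) = 0.09201 I₀.
Ratio = 0.09201 / 0.08563 = 1.075.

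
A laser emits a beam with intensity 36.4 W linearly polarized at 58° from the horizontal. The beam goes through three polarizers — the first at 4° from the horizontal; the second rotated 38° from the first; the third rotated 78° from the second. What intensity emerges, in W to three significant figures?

I ≈ 0.338 W

I₁ = 36.4 W · cos²(54°) = 12.58 W.
I₂ = I₁ · cos²(38°) = 12.58 · 0.621 = 7.809 W.
I₃ = I₂ · cos²(78°) = 7.809 · 0.04323 = 0.3376 W.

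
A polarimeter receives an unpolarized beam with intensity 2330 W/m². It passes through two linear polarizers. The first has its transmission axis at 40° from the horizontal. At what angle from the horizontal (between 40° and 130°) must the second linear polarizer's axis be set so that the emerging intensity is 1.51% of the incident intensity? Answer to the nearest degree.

Unpolarized light through the first polarizer → I₁ = ½ I₀, now polarized at 40°.
Need I₂/I₀ = 0.0151, so cos²(θ − 40°) = 0.0151 / 0.5 = 0.0302.
θ − 40° = arccos(√0.0302) = 80.0°, giving θ ≈ 40 + 80.0 = 120.0°.

θ ≈ 120°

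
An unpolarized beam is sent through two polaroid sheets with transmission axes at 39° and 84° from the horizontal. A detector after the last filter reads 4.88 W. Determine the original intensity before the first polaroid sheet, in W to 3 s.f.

I₀ ≈ 19.5 W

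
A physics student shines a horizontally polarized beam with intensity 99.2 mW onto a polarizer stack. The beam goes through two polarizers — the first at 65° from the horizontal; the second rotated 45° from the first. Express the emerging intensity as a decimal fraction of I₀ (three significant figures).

I/I₀ ≈ 0.0893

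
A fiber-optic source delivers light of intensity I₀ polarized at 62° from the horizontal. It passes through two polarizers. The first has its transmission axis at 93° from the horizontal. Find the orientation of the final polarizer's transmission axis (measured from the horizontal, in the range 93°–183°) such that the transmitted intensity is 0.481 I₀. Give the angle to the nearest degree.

I₁ = I₀ cos²(93° − 62°) = I₀ cos²(31°) = 0.7347 I₀.
Need I₂/I₀ = 0.481, so cos²(θ − 93°) = 0.481 / 0.7347 = 0.6547.
θ − 93° = arccos(√0.6547) = 36.0°, giving θ ≈ 93 + 36.0 = 129.0°.

θ ≈ 129°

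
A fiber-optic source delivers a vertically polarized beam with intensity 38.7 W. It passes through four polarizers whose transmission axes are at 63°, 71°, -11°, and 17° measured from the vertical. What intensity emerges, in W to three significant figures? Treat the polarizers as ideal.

I ≈ 0.118 W

By Malus's law, I₁ = 38.7 W · cos²(63°) = 7.976 W.
I₂ = I₁ · cos²(8°) = 7.976 · 0.9806 = 7.822 W.
I₃ = I₂ · cos²(82°) = 7.822 · 0.01937 = 0.1515 W.
I₄ = I₃ · cos²(28°) = 0.1515 · 0.7796 = 0.1181 W.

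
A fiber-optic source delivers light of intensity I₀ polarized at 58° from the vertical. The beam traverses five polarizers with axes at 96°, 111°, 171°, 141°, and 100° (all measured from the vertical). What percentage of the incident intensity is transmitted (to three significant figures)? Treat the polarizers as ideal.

≈ 6.19%

By Malus's law, I₁ = I₀ cos²(96° − 58°) = I₀ cos²(38°) = 0.621 I₀.
I₂ = I₁ cos²(111° − 96°) = 0.621 I₀ · cos²(15°) = 0.5794 I₀.
I₃ = I₂ cos²(171° − 111°) = 0.5794 I₀ · cos²(60°) = 0.1448 I₀.
I₄ = I₃ cos²(141° − 171°) = 0.1448 I₀ · cos²(30°) = 0.1086 I₀.
I₅ = I₄ cos²(100° − 141°) = 0.1086 I₀ · cos²(41°) = 0.06187 I₀.
That is 6.187% of the incident intensity.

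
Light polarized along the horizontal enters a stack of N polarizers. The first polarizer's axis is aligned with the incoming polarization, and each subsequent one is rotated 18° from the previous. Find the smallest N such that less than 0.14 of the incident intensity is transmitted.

N = 21

First polarizer is aligned with the polarization: full transmission.
Each further stage multiplies by cos²(18°) = 0.9045.
After N polarizers: T = 0.9045^(N−1). Require T < 0.14 ⇒ N−1 > ln(0.14)/ln(0.9045) = 19.59, so N−1 ≥ 20 and N = 21.
Check: N=21 gives T = 0.1344 < 0.14; N=20 gives T = 0.1485.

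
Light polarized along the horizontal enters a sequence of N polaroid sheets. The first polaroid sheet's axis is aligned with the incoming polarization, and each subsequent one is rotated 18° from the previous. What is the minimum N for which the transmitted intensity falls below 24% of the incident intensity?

First polarizer is aligned with the polarization: full transmission.
Each further stage multiplies by cos²(18°) = 0.9045.
After N polarizers: T = 0.9045^(N−1). Require T < 0.24 ⇒ N−1 > ln(0.24)/ln(0.9045) = 14.22, so N−1 ≥ 15 and N = 16.
Check: N=16 gives T = 0.2219 < 0.24; N=15 gives T = 0.2453.

N = 16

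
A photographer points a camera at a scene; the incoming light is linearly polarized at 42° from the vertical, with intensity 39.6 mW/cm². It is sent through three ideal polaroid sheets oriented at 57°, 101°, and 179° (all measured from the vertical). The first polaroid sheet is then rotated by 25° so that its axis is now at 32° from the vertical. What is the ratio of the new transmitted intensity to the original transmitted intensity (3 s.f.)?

I_new/I_old ≈ 0.258

Before rotation:
I₁ = I₀ cos²(57° − 42°) = I₀ cos²(15°) = 0.933 I₀.
I₂ = I₁ cos²(101° − 57°) = 0.933 I₀ · cos²(44°) = 0.4828 I₀.
I₃ = I₂ cos²(179° − 101°) = 0.4828 I₀ · cos²(78°) = 0.02087 I₀.
After rotation:
I₁ = I₀ cos²(32° − 42°) = I₀ cos²(10°) = 0.9698 I₀.
I₂ = I₁ cos²(101° − 32°) = 0.9698 I₀ · cos²(69°) = 0.1246 I₀.
I₃ = I₂ cos²(179° − 101°) = 0.1246 I₀ · cos²(78°) = 0.005384 I₀.
Ratio = 0.005384 / 0.02087 = 0.258.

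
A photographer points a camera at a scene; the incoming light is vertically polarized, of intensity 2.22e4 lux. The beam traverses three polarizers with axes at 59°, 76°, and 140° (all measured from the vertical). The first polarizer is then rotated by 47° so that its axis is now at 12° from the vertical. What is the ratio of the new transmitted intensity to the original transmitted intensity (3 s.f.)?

I_new/I_old ≈ 0.758

Before rotation:
By Malus's law, I₁ = I₀ cos²(59° − 0°) = I₀ cos²(59°) = 0.2653 I₀.
I₂ = I₁ cos²(76° − 59°) = 0.2653 I₀ · cos²(17°) = 0.2426 I₀.
I₃ = I₂ cos²(140° − 76°) = 0.2426 I₀ · cos²(64°) = 0.04662 I₀.
After rotation:
I₁ = I₀ cos²(12° − 0°) = I₀ cos²(12°) = 0.9568 I₀.
I₂ = I₁ cos²(76° − 12°) = 0.9568 I₀ · cos²(64°) = 0.1839 I₀.
I₃ = I₂ cos²(140° − 76°) = 0.1839 I₀ · cos²(64°) = 0.03533 I₀.
Ratio = 0.03533 / 0.04662 = 0.7579.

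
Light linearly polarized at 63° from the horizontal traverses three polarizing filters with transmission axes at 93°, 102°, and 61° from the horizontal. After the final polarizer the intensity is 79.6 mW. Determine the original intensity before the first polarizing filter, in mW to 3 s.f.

I₀ ≈ 191 mW

I₁ = I₀ cos²(93° − 63°) = I₀ cos²(30°) = 0.75 I₀.
I₂ = I₁ cos²(102° − 93°) = 0.75 I₀ · cos²(9°) = 0.7316 I₀.
I₃ = I₂ cos²(61° − 102°) = 0.7316 I₀ · cos²(41°) = 0.4167 I₀.
So 79.6 mW = 0.4167 I₀, giving I₀ = 79.6/0.4167 = 191 mW.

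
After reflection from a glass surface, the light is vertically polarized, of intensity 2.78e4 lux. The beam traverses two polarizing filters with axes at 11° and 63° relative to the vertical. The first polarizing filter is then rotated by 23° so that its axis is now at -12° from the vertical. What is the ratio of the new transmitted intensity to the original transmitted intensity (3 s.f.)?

Before rotation:
By Malus's law, I₁ = I₀ cos²(11° − 0°) = I₀ cos²(11°) = 0.9636 I₀.
I₂ = I₁ cos²(63° − 11°) = 0.9636 I₀ · cos²(52°) = 0.3652 I₀.
After rotation:
I₁ = I₀ cos²(-12° − 0°) = I₀ cos²(12°) = 0.9568 I₀.
I₂ = I₁ cos²(63° + 12°) = 0.9568 I₀ · cos²(75°) = 0.06409 I₀.
Ratio = 0.06409 / 0.3652 = 0.1755.

I_new/I_old ≈ 0.175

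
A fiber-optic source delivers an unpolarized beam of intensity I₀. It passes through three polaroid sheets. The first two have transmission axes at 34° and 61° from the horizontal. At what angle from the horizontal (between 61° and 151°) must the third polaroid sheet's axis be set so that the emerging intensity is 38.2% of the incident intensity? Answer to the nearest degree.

θ ≈ 72°

Unpolarized light through the first polarizer → I₁ = ½ I₀, now polarized at 34°.
I₂ = I₁ cos²(61° − 34°) = 0.5 I₀ · cos²(27°) = 0.3969 I₀.
Need I₃/I₀ = 0.382, so cos²(θ − 61°) = 0.382 / 0.3969 = 0.9623.
θ − 61° = arccos(√0.9623) = 11.2°, giving θ ≈ 61 + 11.2 = 72.2°.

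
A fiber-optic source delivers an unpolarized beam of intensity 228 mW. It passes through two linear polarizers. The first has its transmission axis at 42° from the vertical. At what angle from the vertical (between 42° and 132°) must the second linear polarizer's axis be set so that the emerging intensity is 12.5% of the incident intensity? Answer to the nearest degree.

θ ≈ 102°

Unpolarized light through the first polarizer → I₁ = ½ I₀, now polarized at 42°.
Need I₂/I₀ = 0.125, so cos²(θ − 42°) = 0.125 / 0.5 = 0.25.
θ − 42° = arccos(√0.25) = 60.0°, giving θ ≈ 42 + 60.0 = 102.0°.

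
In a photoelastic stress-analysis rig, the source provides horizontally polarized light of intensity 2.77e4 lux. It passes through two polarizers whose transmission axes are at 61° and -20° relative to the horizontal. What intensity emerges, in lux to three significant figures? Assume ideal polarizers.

By Malus's law, I₁ = 2.77e4 lux · cos²(61°) = 6511 lux.
I₂ = I₁ · cos²(81°) = 6511 · 0.02447 = 159.3 lux.

I ≈ 159 lux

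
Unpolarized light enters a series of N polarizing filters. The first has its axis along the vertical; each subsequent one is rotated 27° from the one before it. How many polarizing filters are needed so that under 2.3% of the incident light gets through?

First polarizer halves the unpolarized light: factor 1/2.
Each further stage multiplies by cos²(27°) = 0.7939.
After N polarizers: T = 0.5·0.7939^(N−1). Require T < 0.023 ⇒ N−1 > ln(0.023/0.5)/ln(0.7939) = 13.34, so N−1 ≥ 14 and N = 15.
Check: N=15 gives T = 0.01975 < 0.023; N=14 gives T = 0.02488.

N = 15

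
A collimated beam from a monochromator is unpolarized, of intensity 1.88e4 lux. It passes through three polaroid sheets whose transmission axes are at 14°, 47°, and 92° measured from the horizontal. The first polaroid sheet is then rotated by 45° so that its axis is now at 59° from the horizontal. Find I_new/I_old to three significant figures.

Before rotation:
Unpolarized light through the first polarizer → I₁ = ½ I₀, now polarized at 14°.
I₂ = I₁ cos²(47° − 14°) = 0.5 I₀ · cos²(33°) = 0.3517 I₀.
I₃ = I₂ cos²(92° − 47°) = 0.3517 I₀ · cos²(45°) = 0.1758 I₀.
After rotation:
Unpolarized light through the first polarizer → I₁ = ½ I₀, now polarized at 59°.
I₂ = I₁ cos²(47° − 59°) = 0.5 I₀ · cos²(12°) = 0.4784 I₀.
I₃ = I₂ cos²(92° − 47°) = 0.4784 I₀ · cos²(45°) = 0.2392 I₀.
Ratio = 0.2392 / 0.1758 = 1.36.

I_new/I_old ≈ 1.36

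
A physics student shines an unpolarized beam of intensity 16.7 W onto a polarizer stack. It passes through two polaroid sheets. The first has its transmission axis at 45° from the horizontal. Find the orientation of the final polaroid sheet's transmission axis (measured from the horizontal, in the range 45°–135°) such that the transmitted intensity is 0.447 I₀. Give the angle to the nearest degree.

Unpolarized light through the first polarizer → I₁ = ½ I₀, now polarized at 45°.
Need I₂/I₀ = 0.447, so cos²(θ − 45°) = 0.447 / 0.5 = 0.894.
θ − 45° = arccos(√0.894) = 19.0°, giving θ ≈ 45 + 19.0 = 64.0°.

θ ≈ 64°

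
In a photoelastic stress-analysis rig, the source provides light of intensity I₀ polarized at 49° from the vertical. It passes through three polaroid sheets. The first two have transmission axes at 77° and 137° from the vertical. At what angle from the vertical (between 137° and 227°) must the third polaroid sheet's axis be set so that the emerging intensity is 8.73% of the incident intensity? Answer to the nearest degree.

I₁ = I₀ cos²(77° − 49°) = I₀ cos²(28°) = 0.7796 I₀.
I₂ = I₁ cos²(137° − 77°) = 0.7796 I₀ · cos²(60°) = 0.1949 I₀.
Need I₃/I₀ = 0.0873, so cos²(θ − 137°) = 0.0873 / 0.1949 = 0.4479.
θ − 137° = arccos(√0.4479) = 48.0°, giving θ ≈ 137 + 48.0 = 185.0°.

θ ≈ 185°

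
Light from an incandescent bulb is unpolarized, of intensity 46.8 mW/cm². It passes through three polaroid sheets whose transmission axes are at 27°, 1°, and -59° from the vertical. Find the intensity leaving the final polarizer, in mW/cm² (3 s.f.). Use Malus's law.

Unpolarized light through the first polarizer → I₁ = 46.8 mW/cm²/2 = 23.4 mW/cm², polarized at 27°.
I₂ = I₁ · cos²(26°) = 23.4 · 0.8078 = 18.9 mW/cm².
I₃ = I₂ · cos²(60°) = 18.9 · 0.25 = 4.726 mW/cm².

I ≈ 4.73 mW/cm²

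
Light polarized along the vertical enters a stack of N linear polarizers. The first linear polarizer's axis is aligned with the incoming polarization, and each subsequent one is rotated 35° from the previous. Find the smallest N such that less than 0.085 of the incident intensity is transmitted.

First polarizer is aligned with the polarization: full transmission.
Each further stage multiplies by cos²(35°) = 0.671.
After N polarizers: T = 0.671^(N−1). Require T < 0.085 ⇒ N−1 > ln(0.085)/ln(0.671) = 6.18, so N−1 ≥ 7 and N = 8.
Check: N=8 gives T = 0.06125 < 0.085; N=7 gives T = 0.09128.

N = 8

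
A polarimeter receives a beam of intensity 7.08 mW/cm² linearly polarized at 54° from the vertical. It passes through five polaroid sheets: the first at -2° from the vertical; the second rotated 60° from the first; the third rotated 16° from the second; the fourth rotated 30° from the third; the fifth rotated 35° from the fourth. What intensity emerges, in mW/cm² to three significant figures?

I ≈ 0.257 mW/cm²

I₁ = 7.08 mW/cm² · cos²(56°) = 2.214 mW/cm².
I₂ = I₁ · cos²(60°) = 2.214 · 0.25 = 0.5535 mW/cm².
I₃ = I₂ · cos²(16°) = 0.5535 · 0.924 = 0.5114 mW/cm².
I₄ = I₃ · cos²(30°) = 0.5114 · 0.75 = 0.3836 mW/cm².
I₅ = I₄ · cos²(35°) = 0.3836 · 0.671 = 0.2574 mW/cm².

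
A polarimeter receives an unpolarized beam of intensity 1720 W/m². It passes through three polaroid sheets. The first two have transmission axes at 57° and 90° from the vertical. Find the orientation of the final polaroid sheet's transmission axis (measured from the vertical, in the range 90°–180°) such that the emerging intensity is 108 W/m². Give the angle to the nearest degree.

Unpolarized light through the first polarizer → I₁ = ½ I₀, now polarized at 57°.
I₂ = I₁ cos²(90° − 57°) = 0.5 I₀ · cos²(33°) = 0.3517 I₀.
Target fraction: 108 / 1720 W/m² = 0.06279 of I₀.
Need I₃/I₀ = 0.06279, so cos²(θ − 90°) = 0.06279 / 0.3517 = 0.1785.
θ − 90° = arccos(√0.1785) = 65.0°, giving θ ≈ 90 + 65.0 = 155.0°.

θ ≈ 155°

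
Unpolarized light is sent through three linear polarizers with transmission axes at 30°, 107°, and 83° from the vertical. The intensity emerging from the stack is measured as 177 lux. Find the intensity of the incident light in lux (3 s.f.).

Unpolarized light through the first polarizer → I₁ = ½ I₀, now polarized at 30°.
I₂ = I₁ cos²(107° − 30°) = 0.5 I₀ · cos²(77°) = 0.0253 I₀.
I₃ = I₂ cos²(83° − 107°) = 0.0253 I₀ · cos²(24°) = 0.02112 I₀.
So 177 lux = 0.02112 I₀, giving I₀ = 177/0.02112 = 8382 lux.

I₀ ≈ 8380 lux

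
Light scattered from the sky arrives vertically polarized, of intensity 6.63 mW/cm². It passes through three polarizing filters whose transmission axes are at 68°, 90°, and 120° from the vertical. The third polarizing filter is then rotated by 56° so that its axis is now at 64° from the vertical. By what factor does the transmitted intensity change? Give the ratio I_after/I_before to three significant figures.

I_new/I_old ≈ 1.08

Before rotation:
By Malus's law, I₁ = I₀ cos²(68° − 0°) = I₀ cos²(68°) = 0.1403 I₀.
I₂ = I₁ cos²(90° − 68°) = 0.1403 I₀ · cos²(22°) = 0.1206 I₀.
I₃ = I₂ cos²(120° − 90°) = 0.1206 I₀ · cos²(30°) = 0.09048 I₀.
After rotation:
I₁ = I₀ cos²(68° − 0°) = I₀ cos²(68°) = 0.1403 I₀.
I₂ = I₁ cos²(90° − 68°) = 0.1403 I₀ · cos²(22°) = 0.1206 I₀.
I₃ = I₂ cos²(64° − 90°) = 0.1206 I₀ · cos²(26°) = 0.09745 I₀.
Ratio = 0.09745 / 0.09048 = 1.077.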